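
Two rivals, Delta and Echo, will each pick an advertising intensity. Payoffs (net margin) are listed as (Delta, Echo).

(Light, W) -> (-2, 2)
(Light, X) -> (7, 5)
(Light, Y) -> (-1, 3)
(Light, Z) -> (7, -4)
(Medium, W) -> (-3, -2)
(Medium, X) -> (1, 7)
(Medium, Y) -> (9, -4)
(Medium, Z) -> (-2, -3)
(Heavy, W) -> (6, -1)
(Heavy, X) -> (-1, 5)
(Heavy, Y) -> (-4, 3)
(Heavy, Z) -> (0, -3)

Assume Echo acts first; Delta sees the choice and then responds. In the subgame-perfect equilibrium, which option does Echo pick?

Delta best-responds to each possible Echo move:
- W: BR = Heavy, leader payoff -1.
- X: BR = Light, leader payoff 5.
- Y: BR = Medium, leader payoff -4.
- Z: BR = Light, leader payoff -4.
Echo's induced payoffs are -1, 5, -4, -4, so Echo commits to X. Subgame-perfect outcome: (Light, X) with payoffs (7, 5).

X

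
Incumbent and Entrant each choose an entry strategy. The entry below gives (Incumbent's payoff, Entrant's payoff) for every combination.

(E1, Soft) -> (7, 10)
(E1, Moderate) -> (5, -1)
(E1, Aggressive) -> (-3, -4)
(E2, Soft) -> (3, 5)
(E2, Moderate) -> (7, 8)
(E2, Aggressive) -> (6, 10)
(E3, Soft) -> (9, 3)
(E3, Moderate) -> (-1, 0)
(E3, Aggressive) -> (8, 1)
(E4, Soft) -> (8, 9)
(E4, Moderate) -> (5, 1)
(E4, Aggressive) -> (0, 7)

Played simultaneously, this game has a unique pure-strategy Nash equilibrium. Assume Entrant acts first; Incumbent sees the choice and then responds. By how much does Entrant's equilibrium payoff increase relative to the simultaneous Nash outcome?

Incumbent best-responds to each possible Entrant move:
- Soft: BR = E3, leader payoff 3.
- Moderate: BR = E2, leader payoff 8.
- Aggressive: BR = E3, leader payoff 1.
Among 3, 8, 1, the best is 8 at Moderate. Subgame-perfect outcome: (E2, Moderate) with payoffs (7, 8).
For the simultaneous game, intersect best replies.
Incumbent's best replies: Soft→E3; Moderate→E2; Aggressive→E3.
Entrant's best replies: E1→Soft; E2→Aggressive; E3→Soft; E4→Soft.
Only (E3, Soft) has each player best-responding; Nash payoffs (9, 3).
Entrant's commitment gain: 8 − 3 = 5.

5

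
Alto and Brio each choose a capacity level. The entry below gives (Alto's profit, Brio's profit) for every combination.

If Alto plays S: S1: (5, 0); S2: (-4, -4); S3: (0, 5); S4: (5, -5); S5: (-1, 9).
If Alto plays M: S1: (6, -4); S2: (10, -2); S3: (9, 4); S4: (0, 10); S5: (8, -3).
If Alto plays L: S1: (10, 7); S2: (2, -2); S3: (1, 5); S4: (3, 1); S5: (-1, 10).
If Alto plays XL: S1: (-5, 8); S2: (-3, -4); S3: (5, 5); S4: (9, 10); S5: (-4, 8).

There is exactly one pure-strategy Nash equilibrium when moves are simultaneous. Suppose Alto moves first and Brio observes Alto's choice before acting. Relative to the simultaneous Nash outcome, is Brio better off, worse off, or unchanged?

unchanged

Solve by backward induction (Alto leads).
- S: Brio compares 0, -4, 5, -5, 9 and picks S5; Alto would get -1.
- M: Brio compares -4, -2, 4, 10, -3 and picks S4; Alto would get 0.
- L: Brio compares 7, -2, 5, 1, 10 and picks S5; Alto would get -1.
- XL: Brio compares 8, -4, 5, 10, 8 and picks S4; Alto would get 9.
Among -1, 0, -1, 9, the best is 9 at XL. Subgame-perfect outcome: (XL, S4) with payoffs (9, 10).
Under simultaneous play:
Alto's best replies: S1→L; S2→M; S3→M; S4→XL; S5→M.
Brio's best replies: S→S5; M→S4; L→S5; XL→S4.
The unique mutual best reply is (XL, S4), giving (9, 10).
Brio earns 10 sequentially versus 10 at the Nash outcome: unchanged.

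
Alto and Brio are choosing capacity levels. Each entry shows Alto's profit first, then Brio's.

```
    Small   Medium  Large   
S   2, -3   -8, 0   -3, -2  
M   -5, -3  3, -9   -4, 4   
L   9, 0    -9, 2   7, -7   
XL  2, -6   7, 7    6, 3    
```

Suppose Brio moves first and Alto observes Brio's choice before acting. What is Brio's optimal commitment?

Backward induction with Brio moving first.
- Small: Alto compares 2, -5, 9, 2 and picks L; Brio would get 0.
- Medium: Alto compares -8, 3, -9, 7 and picks XL; Brio would get 7.
- Large: Alto compares -3, -4, 7, 6 and picks L; Brio would get -7.
Among 0, 7, -7, the best is 7 at Medium. Subgame-perfect outcome: (XL, Medium) with payoffs (7, 7).

Medium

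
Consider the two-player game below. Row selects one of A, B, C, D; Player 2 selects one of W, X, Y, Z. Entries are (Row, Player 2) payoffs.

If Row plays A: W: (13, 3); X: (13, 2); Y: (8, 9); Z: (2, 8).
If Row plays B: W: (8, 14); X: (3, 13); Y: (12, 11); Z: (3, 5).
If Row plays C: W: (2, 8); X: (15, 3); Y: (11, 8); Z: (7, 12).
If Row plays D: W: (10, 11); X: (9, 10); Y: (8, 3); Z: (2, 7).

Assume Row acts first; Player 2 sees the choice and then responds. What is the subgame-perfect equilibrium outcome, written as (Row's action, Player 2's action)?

(D, W)

Solve by backward induction (Row leads).
- A: Player 2 compares 3, 2, 9, 8 and picks Y; Row would get 8.
- B: Player 2 compares 14, 13, 11, 5 and picks W; Row would get 8.
- C: Player 2 compares 8, 3, 8, 12 and picks Z; Row would get 7.
- D: Player 2 compares 11, 10, 3, 7 and picks W; Row would get 10.
Maximizing over 8, 8, 7, 10, Row chooses D. Subgame-perfect outcome: (D, W) with payoffs (10, 11).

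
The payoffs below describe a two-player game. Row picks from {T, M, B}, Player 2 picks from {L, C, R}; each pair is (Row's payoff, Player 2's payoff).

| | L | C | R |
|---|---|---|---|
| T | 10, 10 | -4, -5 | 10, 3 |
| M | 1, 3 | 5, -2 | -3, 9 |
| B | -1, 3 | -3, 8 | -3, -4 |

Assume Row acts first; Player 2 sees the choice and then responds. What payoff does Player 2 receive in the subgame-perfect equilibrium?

Solve by backward induction (Row leads).
- T: BR = L, leader payoff 10.
- M: BR = R, leader payoff -3.
- B: BR = C, leader payoff -3.
Among 10, -3, -3, the best is 10 at T. Subgame-perfect outcome: (T, L) with payoffs (10, 10).

10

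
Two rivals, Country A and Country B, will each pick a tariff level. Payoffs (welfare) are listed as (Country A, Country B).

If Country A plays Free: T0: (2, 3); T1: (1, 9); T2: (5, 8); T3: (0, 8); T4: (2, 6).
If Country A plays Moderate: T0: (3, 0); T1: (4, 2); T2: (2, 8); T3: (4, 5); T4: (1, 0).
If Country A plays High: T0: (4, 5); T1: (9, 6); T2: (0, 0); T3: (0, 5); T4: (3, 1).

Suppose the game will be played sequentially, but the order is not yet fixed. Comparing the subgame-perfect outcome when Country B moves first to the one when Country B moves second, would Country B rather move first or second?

first

If Country A leads: Country B's best replies are Free→T1, Moderate→T2, High→T1; Country A's induced payoffs 1, 2, 9; outcome (High, T1), payoffs (9, 6).
If Country B leads: Country A's best replies are T0→High, T1→High, T2→Free, T3→Moderate, T4→High; Country B's induced payoffs 5, 6, 8, 5, 1; outcome (Free, T2), payoffs (5, 8).
Country B gets 8 moving first and 6 moving second, so Country B prefers to move first.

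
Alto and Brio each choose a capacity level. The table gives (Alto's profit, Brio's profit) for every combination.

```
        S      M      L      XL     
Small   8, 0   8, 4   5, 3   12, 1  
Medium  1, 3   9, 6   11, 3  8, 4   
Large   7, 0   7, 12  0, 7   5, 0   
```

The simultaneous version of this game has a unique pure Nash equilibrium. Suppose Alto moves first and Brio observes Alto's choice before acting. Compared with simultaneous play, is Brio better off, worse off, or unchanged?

unchanged

Solve by backward induction (Alto leads).
- Small: Brio compares 0, 4, 3, 1 and picks M; Alto would get 8.
- Medium: Brio compares 3, 6, 3, 4 and picks M; Alto would get 9.
- Large: Brio compares 0, 12, 7, 0 and picks M; Alto would get 7.
Among 8, 9, 7, the best is 9 at Medium. Subgame-perfect outcome: (Medium, M) with payoffs (9, 6).
Under simultaneous play:
Alto's best replies: S→Small; M→Medium; L→Medium; XL→Small.
Brio's best replies: Small→M; Medium→M; Large→M.
Only (Medium, M) has each player best-responding; Nash payoffs (9, 6).
Brio earns 6 sequentially versus 6 at the Nash outcome: unchanged.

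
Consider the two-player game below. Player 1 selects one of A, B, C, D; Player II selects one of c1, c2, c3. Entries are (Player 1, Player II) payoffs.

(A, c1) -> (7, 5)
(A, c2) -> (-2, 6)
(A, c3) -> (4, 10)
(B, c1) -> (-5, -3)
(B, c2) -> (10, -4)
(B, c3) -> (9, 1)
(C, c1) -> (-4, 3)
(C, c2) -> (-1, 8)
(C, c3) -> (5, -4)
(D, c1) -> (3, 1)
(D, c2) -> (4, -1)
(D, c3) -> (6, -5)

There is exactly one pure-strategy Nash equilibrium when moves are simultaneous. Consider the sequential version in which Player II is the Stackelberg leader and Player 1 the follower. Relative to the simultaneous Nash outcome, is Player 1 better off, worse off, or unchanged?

Backward induction with Player II moving first.
- c1 → Player 1 plays A (best of 7, -5, -4, 3); Player II gets 5.
- c2 → Player 1 plays B (best of -2, 10, -1, 4); Player II gets -4.
- c3 → Player 1 plays B (best of 4, 9, 5, 6); Player II gets 1.
Maximizing over 5, -4, 1, Player II chooses c1. Subgame-perfect outcome: (A, c1) with payoffs (7, 5).
Under simultaneous play:
Player 1's best replies: c1→A; c2→B; c3→B.
Player II's best replies: A→c3; B→c3; C→c2; D→c1.
The unique mutual best reply is (B, c3), giving (9, 1).
Player 1 earns 7 sequentially versus 9 at the Nash outcome: worse off.

worse off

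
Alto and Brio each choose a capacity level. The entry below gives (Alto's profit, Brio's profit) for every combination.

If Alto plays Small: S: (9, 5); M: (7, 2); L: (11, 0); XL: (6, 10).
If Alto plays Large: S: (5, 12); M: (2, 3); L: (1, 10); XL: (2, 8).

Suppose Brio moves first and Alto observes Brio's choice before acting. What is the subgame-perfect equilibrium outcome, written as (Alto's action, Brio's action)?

Solve by backward induction (Brio leads).
- S: BR = Small, leader payoff 5.
- M: BR = Small, leader payoff 2.
- L: BR = Small, leader payoff 0.
- XL: BR = Small, leader payoff 10.
Brio's induced payoffs are 5, 2, 0, 10, so Brio commits to XL. Subgame-perfect outcome: (Small, XL) with payoffs (6, 10).

(Small, XL)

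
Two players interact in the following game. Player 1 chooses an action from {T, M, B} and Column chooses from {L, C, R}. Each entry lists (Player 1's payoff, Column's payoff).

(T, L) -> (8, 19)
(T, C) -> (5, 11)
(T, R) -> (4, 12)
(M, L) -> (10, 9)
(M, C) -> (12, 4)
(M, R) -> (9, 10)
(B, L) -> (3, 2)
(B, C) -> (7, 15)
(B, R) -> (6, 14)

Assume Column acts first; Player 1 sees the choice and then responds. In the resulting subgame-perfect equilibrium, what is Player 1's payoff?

Work backward from Player 1's decision.
- L → Player 1 plays M (best of 8, 10, 3); Column gets 9.
- C → Player 1 plays M (best of 5, 12, 7); Column gets 4.
- R → Player 1 plays M (best of 4, 9, 6); Column gets 10.
Column's induced payoffs are 9, 4, 10, so Column commits to R. Subgame-perfect outcome: (M, R) with payoffs (9, 10).

9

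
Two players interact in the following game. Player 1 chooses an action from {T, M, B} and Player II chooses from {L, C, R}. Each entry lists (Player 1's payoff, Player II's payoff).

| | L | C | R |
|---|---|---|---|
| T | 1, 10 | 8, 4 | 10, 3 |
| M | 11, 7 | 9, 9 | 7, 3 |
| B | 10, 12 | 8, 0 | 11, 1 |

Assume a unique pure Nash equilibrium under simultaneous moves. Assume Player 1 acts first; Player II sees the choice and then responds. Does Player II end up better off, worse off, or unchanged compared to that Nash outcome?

Backward induction with Player 1 moving first.
- T: Player II compares 10, 4, 3 and picks L; Player 1 would get 1.
- M: Player II compares 7, 9, 3 and picks C; Player 1 would get 9.
- B: Player II compares 12, 0, 1 and picks L; Player 1 would get 10.
Among 1, 9, 10, the best is 10 at B. Subgame-perfect outcome: (B, L) with payoffs (10, 12).
Now find the simultaneous Nash equilibrium.
Player 1's best replies: L→M; C→M; R→B.
Player II's best replies: T→L; M→C; B→L.
Only (M, C) has each player best-responding; Nash payoffs (9, 9).
Player II earns 12 sequentially versus 9 at the Nash outcome: better off.

better off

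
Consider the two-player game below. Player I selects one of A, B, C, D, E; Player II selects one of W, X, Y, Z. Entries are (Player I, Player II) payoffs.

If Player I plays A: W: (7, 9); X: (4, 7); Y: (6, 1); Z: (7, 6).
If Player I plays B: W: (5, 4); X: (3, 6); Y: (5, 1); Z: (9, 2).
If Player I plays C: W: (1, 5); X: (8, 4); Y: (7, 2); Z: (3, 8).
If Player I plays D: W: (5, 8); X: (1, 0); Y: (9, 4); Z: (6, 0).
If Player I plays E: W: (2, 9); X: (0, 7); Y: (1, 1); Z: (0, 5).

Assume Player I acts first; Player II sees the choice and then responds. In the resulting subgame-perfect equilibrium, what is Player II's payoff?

Backward induction with Player I moving first.
- A → Player II plays W (best of 9, 7, 1, 6); Player I gets 7.
- B → Player II plays X (best of 4, 6, 1, 2); Player I gets 3.
- C → Player II plays Z (best of 5, 4, 2, 8); Player I gets 3.
- D → Player II plays W (best of 8, 0, 4, 0); Player I gets 5.
- E → Player II plays W (best of 9, 7, 1, 5); Player I gets 2.
Among 7, 3, 3, 5, 2, the best is 7 at A. Subgame-perfect outcome: (A, W) with payoffs (7, 9).

9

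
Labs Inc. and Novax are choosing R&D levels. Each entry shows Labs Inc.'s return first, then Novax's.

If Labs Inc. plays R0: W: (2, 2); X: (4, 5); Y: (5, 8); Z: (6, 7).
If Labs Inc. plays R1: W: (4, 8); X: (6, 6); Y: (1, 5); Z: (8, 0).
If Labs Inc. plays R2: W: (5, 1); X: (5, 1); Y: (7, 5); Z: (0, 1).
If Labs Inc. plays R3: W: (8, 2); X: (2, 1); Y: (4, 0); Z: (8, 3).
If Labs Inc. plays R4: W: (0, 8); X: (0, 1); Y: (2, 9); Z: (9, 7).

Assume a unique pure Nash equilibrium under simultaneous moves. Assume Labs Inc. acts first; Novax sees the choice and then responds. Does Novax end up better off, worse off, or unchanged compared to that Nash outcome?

worse off

Novax best-responds to each possible Labs Inc. move:
- R0 → Novax plays Y (best of 2, 5, 8, 7); Labs Inc. gets 5.
- R1 → Novax plays W (best of 8, 6, 5, 0); Labs Inc. gets 4.
- R2 → Novax plays Y (best of 1, 1, 5, 1); Labs Inc. gets 7.
- R3 → Novax plays Z (best of 2, 1, 0, 3); Labs Inc. gets 8.
- R4 → Novax plays Y (best of 8, 1, 9, 7); Labs Inc. gets 2.
Labs Inc.'s induced payoffs are 5, 4, 7, 8, 2, so Labs Inc. commits to R3. Subgame-perfect outcome: (R3, Z) with payoffs (8, 3).
Now find the simultaneous Nash equilibrium.
Labs Inc.'s best replies: W→R3; X→R1; Y→R2; Z→R4.
Novax's best replies: R0→Y; R1→W; R2→Y; R3→Z; R4→Y.
The unique mutual best reply is (R2, Y), giving (7, 5).
Novax earns 3 sequentially versus 5 at the Nash outcome: worse off.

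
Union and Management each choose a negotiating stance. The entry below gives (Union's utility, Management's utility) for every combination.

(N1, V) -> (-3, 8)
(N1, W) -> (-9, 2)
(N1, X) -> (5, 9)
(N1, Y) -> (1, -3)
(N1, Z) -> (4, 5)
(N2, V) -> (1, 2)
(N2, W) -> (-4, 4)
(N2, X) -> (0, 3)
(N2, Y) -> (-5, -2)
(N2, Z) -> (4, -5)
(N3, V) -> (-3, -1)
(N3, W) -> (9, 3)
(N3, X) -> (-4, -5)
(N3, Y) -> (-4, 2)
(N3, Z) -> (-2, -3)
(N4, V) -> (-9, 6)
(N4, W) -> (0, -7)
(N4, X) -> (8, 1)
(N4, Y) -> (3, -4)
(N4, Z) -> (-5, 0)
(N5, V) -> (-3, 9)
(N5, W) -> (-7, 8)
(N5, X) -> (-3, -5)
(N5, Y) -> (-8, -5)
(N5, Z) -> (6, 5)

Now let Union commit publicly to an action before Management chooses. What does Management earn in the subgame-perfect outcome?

3

Solve by backward induction (Union leads).
- N1: BR = X, leader payoff 5.
- N2: BR = W, leader payoff -4.
- N3: BR = W, leader payoff 9.
- N4: BR = V, leader payoff -9.
- N5: BR = V, leader payoff -3.
Among 5, -4, 9, -9, -3, the best is 9 at N3. Subgame-perfect outcome: (N3, W) with payoffs (9, 3).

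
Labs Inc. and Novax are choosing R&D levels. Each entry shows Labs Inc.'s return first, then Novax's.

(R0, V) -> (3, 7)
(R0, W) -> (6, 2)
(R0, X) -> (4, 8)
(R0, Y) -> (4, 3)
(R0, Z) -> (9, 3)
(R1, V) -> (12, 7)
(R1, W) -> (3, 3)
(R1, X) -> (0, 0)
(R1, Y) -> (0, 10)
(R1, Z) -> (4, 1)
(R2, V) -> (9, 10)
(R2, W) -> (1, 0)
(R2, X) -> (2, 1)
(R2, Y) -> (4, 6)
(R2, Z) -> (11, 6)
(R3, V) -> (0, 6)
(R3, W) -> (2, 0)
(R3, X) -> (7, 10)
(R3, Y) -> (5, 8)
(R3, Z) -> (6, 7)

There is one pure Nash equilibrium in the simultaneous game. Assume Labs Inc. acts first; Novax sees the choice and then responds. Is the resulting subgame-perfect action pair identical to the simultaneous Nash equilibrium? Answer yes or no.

Solve by backward induction (Labs Inc. leads).
- R0: BR = X, leader payoff 4.
- R1: BR = Y, leader payoff 0.
- R2: BR = V, leader payoff 9.
- R3: BR = X, leader payoff 7.
Maximizing over 4, 0, 9, 7, Labs Inc. chooses R2. Subgame-perfect outcome: (R2, V) with payoffs (9, 10).
Under simultaneous play:
Labs Inc.'s best replies: V→R1; W→R0; X→R3; Y→R3; Z→R2.
Novax's best replies: R0→X; R1→Y; R2→V; R3→X.
The unique mutual best reply is (R3, X), giving (7, 10).
Sequential outcome (R2, V) differs from the Nash profile (R3, X).

no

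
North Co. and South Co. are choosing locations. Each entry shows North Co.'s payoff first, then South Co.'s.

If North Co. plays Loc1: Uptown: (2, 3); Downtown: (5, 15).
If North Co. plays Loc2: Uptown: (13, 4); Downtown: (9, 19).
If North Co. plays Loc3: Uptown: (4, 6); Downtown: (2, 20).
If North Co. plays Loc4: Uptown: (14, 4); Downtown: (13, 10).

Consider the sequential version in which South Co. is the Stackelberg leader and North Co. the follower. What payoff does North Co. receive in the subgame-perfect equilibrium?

Backward induction with South Co. moving first.
- Uptown: BR = Loc4, leader payoff 4.
- Downtown: BR = Loc4, leader payoff 10.
Among 4, 10, the best is 10 at Downtown. Subgame-perfect outcome: (Loc4, Downtown) with payoffs (13, 10).

13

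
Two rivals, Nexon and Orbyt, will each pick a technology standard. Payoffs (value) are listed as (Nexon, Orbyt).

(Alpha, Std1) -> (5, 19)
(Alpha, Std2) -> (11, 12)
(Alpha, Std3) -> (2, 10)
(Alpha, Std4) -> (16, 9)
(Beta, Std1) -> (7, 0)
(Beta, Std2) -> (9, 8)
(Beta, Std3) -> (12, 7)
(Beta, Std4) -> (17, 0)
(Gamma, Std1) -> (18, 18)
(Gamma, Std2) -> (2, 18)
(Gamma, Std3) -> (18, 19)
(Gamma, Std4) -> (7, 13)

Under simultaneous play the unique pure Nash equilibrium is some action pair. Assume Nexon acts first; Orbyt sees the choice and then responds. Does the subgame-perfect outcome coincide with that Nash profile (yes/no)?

yes

Backward induction with Nexon moving first.
- Alpha: BR = Std1, leader payoff 5.
- Beta: BR = Std2, leader payoff 9.
- Gamma: BR = Std3, leader payoff 18.
Nexon's induced payoffs are 5, 9, 18, so Nexon commits to Gamma. Subgame-perfect outcome: (Gamma, Std3) with payoffs (18, 19).
Now find the simultaneous Nash equilibrium.
Nexon's best replies: Std1→Gamma; Std2→Alpha; Std3→Gamma; Std4→Beta.
Orbyt's best replies: Alpha→Std1; Beta→Std2; Gamma→Std3.
The unique mutual best reply is (Gamma, Std3), giving (18, 19).
Sequential outcome (Gamma, Std3) coincides with the Nash profile (Gamma, Std3).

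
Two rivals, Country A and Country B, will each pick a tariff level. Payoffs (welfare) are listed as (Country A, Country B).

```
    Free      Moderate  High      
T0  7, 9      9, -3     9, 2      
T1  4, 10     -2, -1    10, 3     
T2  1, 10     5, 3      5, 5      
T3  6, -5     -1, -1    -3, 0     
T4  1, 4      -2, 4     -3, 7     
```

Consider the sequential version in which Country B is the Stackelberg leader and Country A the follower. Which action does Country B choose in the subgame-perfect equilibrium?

Solve by backward induction (Country B leads).
- Free: Country A compares 7, 4, 1, 6, 1 and picks T0; Country B would get 9.
- Moderate: Country A compares 9, -2, 5, -1, -2 and picks T0; Country B would get -3.
- High: Country A compares 9, 10, 5, -3, -3 and picks T1; Country B would get 3.
Maximizing over 9, -3, 3, Country B chooses Free. Subgame-perfect outcome: (T0, Free) with payoffs (7, 9).

Free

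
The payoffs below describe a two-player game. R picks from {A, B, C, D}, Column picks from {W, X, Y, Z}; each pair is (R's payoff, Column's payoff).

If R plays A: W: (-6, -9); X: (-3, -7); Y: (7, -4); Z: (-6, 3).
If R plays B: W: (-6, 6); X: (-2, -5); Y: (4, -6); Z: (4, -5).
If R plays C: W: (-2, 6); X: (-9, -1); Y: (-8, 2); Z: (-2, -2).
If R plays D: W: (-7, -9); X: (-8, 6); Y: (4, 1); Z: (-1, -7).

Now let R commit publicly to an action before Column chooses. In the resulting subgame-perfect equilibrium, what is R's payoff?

-2

Work backward from Column's decision.
- A: Column compares -9, -7, -4, 3 and picks Z; R would get -6.
- B: Column compares 6, -5, -6, -5 and picks W; R would get -6.
- C: Column compares 6, -1, 2, -2 and picks W; R would get -2.
- D: Column compares -9, 6, 1, -7 and picks X; R would get -8.
R's induced payoffs are -6, -6, -2, -8, so R commits to C. Subgame-perfect outcome: (C, W) with payoffs (-2, 6).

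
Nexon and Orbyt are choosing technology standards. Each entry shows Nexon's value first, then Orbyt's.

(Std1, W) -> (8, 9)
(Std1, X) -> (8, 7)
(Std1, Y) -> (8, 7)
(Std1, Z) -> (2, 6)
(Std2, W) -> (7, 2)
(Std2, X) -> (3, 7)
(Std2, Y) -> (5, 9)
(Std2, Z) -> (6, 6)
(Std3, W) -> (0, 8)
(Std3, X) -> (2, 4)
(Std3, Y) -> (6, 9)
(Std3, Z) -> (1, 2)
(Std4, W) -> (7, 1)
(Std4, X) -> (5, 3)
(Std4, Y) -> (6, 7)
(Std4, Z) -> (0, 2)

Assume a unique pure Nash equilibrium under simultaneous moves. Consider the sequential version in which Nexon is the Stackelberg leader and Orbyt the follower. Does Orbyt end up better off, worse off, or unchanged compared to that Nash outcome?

Orbyt best-responds to each possible Nexon move:
- Std1: BR = W, leader payoff 8.
- Std2: BR = Y, leader payoff 5.
- Std3: BR = Y, leader payoff 6.
- Std4: BR = Y, leader payoff 6.
Nexon's induced payoffs are 8, 5, 6, 6, so Nexon commits to Std1. Subgame-perfect outcome: (Std1, W) with payoffs (8, 9).
Now find the simultaneous Nash equilibrium.
Nexon's best replies: W→Std1; X→Std1; Y→Std1; Z→Std2.
Orbyt's best replies: Std1→W; Std2→Y; Std3→Y; Std4→Y.
The unique mutual best reply is (Std1, W), giving (8, 9).
Orbyt earns 9 sequentially versus 9 at the Nash outcome: unchanged.

unchanged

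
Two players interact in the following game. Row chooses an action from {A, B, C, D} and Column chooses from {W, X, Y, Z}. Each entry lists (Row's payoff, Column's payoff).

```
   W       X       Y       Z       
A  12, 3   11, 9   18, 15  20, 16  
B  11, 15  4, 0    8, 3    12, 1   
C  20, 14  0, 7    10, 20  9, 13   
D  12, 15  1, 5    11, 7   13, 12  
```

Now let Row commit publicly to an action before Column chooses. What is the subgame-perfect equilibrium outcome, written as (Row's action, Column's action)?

Backward induction with Row moving first.
- A: Column compares 3, 9, 15, 16 and picks Z; Row would get 20.
- B: Column compares 15, 0, 3, 1 and picks W; Row would get 11.
- C: Column compares 14, 7, 20, 13 and picks Y; Row would get 10.
- D: Column compares 15, 5, 7, 12 and picks W; Row would get 12.
Maximizing over 20, 11, 10, 12, Row chooses A. Subgame-perfect outcome: (A, Z) with payoffs (20, 16).

(A, Z)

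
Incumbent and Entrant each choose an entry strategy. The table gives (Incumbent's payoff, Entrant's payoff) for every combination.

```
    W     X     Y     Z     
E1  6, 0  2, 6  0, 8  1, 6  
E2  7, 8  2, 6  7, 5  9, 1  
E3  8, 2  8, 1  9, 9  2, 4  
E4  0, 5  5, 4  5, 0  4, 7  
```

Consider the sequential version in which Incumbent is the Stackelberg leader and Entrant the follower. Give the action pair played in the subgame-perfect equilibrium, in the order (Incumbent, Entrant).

(E3, Y)

Backward induction with Incumbent moving first.
- E1 → Entrant plays Y (best of 0, 6, 8, 6); Incumbent gets 0.
- E2 → Entrant plays W (best of 8, 6, 5, 1); Incumbent gets 7.
- E3 → Entrant plays Y (best of 2, 1, 9, 4); Incumbent gets 9.
- E4 → Entrant plays Z (best of 5, 4, 0, 7); Incumbent gets 4.
Incumbent's induced payoffs are 0, 7, 9, 4, so Incumbent commits to E3. Subgame-perfect outcome: (E3, Y) with payoffs (9, 9).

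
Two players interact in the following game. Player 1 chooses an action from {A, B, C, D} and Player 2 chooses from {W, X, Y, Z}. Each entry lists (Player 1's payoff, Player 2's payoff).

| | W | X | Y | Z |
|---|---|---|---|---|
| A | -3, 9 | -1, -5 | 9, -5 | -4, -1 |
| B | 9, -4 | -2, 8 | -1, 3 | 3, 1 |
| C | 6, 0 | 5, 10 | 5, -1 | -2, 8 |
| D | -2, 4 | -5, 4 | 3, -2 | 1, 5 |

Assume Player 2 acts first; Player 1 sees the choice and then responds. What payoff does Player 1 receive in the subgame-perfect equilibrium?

Solve by backward induction (Player 2 leads).
- W → Player 1 plays B (best of -3, 9, 6, -2); Player 2 gets -4.
- X → Player 1 plays C (best of -1, -2, 5, -5); Player 2 gets 10.
- Y → Player 1 plays A (best of 9, -1, 5, 3); Player 2 gets -5.
- Z → Player 1 plays B (best of -4, 3, -2, 1); Player 2 gets 1.
Maximizing over -4, 10, -5, 1, Player 2 chooses X. Subgame-perfect outcome: (C, X) with payoffs (5, 10).

5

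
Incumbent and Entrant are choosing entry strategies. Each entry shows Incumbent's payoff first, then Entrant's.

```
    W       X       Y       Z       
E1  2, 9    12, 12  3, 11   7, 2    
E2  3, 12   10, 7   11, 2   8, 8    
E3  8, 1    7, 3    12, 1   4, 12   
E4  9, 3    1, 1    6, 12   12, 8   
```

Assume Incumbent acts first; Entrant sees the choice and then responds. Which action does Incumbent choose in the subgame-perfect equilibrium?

Work backward from Entrant's decision.
- E1: Entrant compares 9, 12, 11, 2 and picks X; Incumbent would get 12.
- E2: Entrant compares 12, 7, 2, 8 and picks W; Incumbent would get 3.
- E3: Entrant compares 1, 3, 1, 12 and picks Z; Incumbent would get 4.
- E4: Entrant compares 3, 1, 12, 8 and picks Y; Incumbent would get 6.
Incumbent's induced payoffs are 12, 3, 4, 6, so Incumbent commits to E1. Subgame-perfect outcome: (E1, X) with payoffs (12, 12).

E1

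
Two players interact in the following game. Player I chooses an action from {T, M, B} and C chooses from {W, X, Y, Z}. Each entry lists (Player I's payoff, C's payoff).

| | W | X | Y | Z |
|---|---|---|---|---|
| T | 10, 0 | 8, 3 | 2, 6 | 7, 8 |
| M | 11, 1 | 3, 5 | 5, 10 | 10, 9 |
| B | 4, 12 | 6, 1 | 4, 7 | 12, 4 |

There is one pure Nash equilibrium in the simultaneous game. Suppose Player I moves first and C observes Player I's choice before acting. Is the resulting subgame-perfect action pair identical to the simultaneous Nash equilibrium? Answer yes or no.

no

Solve by backward induction (Player I leads).
- T: C compares 0, 3, 6, 8 and picks Z; Player I would get 7.
- M: C compares 1, 5, 10, 9 and picks Y; Player I would get 5.
- B: C compares 12, 1, 7, 4 and picks W; Player I would get 4.
Maximizing over 7, 5, 4, Player I chooses T. Subgame-perfect outcome: (T, Z) with payoffs (7, 8).
Under simultaneous play:
Player I's best replies: W→M; X→T; Y→M; Z→B.
C's best replies: T→Z; M→Y; B→W.
Only (M, Y) has each player best-responding; Nash payoffs (5, 10).
Sequential outcome (T, Z) differs from the Nash profile (M, Y).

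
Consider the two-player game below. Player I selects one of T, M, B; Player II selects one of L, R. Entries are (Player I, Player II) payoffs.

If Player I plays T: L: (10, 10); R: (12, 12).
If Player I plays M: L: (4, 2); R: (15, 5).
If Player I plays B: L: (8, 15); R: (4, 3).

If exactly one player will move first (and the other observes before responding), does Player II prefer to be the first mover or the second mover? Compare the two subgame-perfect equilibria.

If Player I leads: Player II's best replies are T→R, M→R, B→L; Player I's induced payoffs 12, 15, 8; outcome (M, R), payoffs (15, 5).
If Player II leads: Player I's best replies are L→T, R→M; Player II's induced payoffs 10, 5; outcome (T, L), payoffs (10, 10).
Player II gets 10 moving first and 5 moving second, so Player II prefers to move first.

first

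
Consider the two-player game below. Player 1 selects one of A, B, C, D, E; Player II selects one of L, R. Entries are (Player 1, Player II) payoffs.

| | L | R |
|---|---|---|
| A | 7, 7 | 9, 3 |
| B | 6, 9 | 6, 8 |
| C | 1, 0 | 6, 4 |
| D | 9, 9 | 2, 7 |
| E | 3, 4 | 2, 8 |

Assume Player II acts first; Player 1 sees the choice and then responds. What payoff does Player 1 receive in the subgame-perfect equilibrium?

Work backward from Player 1's decision.
- L → Player 1 plays D (best of 7, 6, 1, 9, 3); Player II gets 9.
- R → Player 1 plays A (best of 9, 6, 6, 2, 2); Player II gets 3.
Player II's induced payoffs are 9, 3, so Player II commits to L. Subgame-perfect outcome: (D, L) with payoffs (9, 9).

9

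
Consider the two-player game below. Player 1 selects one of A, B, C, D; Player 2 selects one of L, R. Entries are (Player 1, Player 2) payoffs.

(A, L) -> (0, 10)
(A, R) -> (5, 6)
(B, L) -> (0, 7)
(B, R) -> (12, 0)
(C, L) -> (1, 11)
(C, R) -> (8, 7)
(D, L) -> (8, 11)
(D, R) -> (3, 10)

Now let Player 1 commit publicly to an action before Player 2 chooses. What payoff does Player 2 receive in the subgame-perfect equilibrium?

Player 2 best-responds to each possible Player 1 move:
- A → Player 2 plays L (best of 10, 6); Player 1 gets 0.
- B → Player 2 plays L (best of 7, 0); Player 1 gets 0.
- C → Player 2 plays L (best of 11, 7); Player 1 gets 1.
- D → Player 2 plays L (best of 11, 10); Player 1 gets 8.
Player 1's induced payoffs are 0, 0, 1, 8, so Player 1 commits to D. Subgame-perfect outcome: (D, L) with payoffs (8, 11).

11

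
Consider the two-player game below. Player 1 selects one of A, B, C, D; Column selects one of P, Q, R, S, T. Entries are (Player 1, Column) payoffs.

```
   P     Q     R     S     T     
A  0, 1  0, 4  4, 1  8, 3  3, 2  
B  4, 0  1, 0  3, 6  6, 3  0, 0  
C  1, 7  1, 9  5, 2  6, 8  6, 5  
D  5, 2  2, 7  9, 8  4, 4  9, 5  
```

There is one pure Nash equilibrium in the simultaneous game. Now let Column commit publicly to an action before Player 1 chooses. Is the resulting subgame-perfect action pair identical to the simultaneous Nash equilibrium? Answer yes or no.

Solve by backward induction (Column leads).
- P → Player 1 plays D (best of 0, 4, 1, 5); Column gets 2.
- Q → Player 1 plays D (best of 0, 1, 1, 2); Column gets 7.
- R → Player 1 plays D (best of 4, 3, 5, 9); Column gets 8.
- S → Player 1 plays A (best of 8, 6, 6, 4); Column gets 3.
- T → Player 1 plays D (best of 3, 0, 6, 9); Column gets 5.
Column's induced payoffs are 2, 7, 8, 3, 5, so Column commits to R. Subgame-perfect outcome: (D, R) with payoffs (9, 8).
Under simultaneous play:
Player 1's best replies: P→D; Q→D; R→D; S→A; T→D.
Column's best replies: A→Q; B→R; C→Q; D→R.
Only (D, R) has each player best-responding; Nash payoffs (9, 8).
Sequential outcome (D, R) coincides with the Nash profile (D, R).

yes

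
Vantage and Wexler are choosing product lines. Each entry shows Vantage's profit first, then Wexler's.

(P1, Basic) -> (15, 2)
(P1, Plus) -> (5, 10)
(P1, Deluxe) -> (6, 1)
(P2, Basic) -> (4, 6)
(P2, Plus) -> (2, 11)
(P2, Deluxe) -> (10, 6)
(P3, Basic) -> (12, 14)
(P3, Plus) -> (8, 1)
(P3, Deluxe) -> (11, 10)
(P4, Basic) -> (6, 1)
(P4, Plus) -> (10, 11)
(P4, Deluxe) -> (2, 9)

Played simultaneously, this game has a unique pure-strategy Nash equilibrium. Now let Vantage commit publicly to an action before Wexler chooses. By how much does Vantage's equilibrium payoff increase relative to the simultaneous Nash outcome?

2

Solve by backward induction (Vantage leads).
- P1: BR = Plus, leader payoff 5.
- P2: BR = Plus, leader payoff 2.
- P3: BR = Basic, leader payoff 12.
- P4: BR = Plus, leader payoff 10.
Maximizing over 5, 2, 12, 10, Vantage chooses P3. Subgame-perfect outcome: (P3, Basic) with payoffs (12, 14).
Under simultaneous play:
Vantage's best replies: Basic→P1; Plus→P4; Deluxe→P3.
Wexler's best replies: P1→Plus; P2→Plus; P3→Basic; P4→Plus.
The unique mutual best reply is (P4, Plus), giving (10, 11).
Vantage's commitment gain: 12 − 10 = 2.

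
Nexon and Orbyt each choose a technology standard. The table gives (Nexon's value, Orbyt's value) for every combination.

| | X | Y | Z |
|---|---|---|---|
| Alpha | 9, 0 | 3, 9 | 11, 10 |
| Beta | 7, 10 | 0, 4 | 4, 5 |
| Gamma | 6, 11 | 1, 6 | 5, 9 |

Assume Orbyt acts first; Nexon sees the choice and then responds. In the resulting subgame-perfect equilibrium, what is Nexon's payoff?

11

Backward induction with Orbyt moving first.
- X: BR = Alpha, leader payoff 0.
- Y: BR = Alpha, leader payoff 9.
- Z: BR = Alpha, leader payoff 10.
Orbyt's induced payoffs are 0, 9, 10, so Orbyt commits to Z. Subgame-perfect outcome: (Alpha, Z) with payoffs (11, 10).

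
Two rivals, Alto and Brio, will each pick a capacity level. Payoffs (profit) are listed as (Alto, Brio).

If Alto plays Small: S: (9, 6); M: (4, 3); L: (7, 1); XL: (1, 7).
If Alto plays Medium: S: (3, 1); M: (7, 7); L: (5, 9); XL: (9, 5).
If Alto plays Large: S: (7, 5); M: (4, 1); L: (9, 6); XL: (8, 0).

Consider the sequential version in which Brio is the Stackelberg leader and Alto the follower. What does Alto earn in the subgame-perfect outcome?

7

Alto best-responds to each possible Brio move:
- S → Alto plays Small (best of 9, 3, 7); Brio gets 6.
- M → Alto plays Medium (best of 4, 7, 4); Brio gets 7.
- L → Alto plays Large (best of 7, 5, 9); Brio gets 6.
- XL → Alto plays Medium (best of 1, 9, 8); Brio gets 5.
Maximizing over 6, 7, 6, 5, Brio chooses M. Subgame-perfect outcome: (Medium, M) with payoffs (7, 7).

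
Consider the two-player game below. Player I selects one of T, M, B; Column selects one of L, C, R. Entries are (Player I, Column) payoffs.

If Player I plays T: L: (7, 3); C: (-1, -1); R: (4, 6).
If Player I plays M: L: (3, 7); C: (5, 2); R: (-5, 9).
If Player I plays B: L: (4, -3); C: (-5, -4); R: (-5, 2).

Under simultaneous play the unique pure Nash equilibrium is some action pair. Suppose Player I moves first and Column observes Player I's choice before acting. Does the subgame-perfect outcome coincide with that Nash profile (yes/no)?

yes

Work backward from Column's decision.
- T → Column plays R (best of 3, -1, 6); Player I gets 4.
- M → Column plays R (best of 7, 2, 9); Player I gets -5.
- B → Column plays R (best of -3, -4, 2); Player I gets -5.
Maximizing over 4, -5, -5, Player I chooses T. Subgame-perfect outcome: (T, R) with payoffs (4, 6).
Now find the simultaneous Nash equilibrium.
Player I's best replies: L→T; C→M; R→T.
Column's best replies: T→R; M→R; B→R.
Only (T, R) has each player best-responding; Nash payoffs (4, 6).
Sequential outcome (T, R) coincides with the Nash profile (T, R).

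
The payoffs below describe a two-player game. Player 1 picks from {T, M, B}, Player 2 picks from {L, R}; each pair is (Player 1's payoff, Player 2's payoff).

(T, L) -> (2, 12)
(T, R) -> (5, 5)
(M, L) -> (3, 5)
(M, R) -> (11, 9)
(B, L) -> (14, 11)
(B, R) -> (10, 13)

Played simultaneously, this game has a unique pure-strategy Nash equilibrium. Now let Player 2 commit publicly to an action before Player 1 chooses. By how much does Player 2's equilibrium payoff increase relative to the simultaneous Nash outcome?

2

Backward induction with Player 2 moving first.
- L: BR = B, leader payoff 11.
- R: BR = M, leader payoff 9.
Maximizing over 11, 9, Player 2 chooses L. Subgame-perfect outcome: (B, L) with payoffs (14, 11).
Under simultaneous play:
Player 1's best replies: L→B; R→M.
Player 2's best replies: T→L; M→R; B→R.
Only (M, R) has each player best-responding; Nash payoffs (11, 9).
Player 2's commitment gain: 11 − 9 = 2.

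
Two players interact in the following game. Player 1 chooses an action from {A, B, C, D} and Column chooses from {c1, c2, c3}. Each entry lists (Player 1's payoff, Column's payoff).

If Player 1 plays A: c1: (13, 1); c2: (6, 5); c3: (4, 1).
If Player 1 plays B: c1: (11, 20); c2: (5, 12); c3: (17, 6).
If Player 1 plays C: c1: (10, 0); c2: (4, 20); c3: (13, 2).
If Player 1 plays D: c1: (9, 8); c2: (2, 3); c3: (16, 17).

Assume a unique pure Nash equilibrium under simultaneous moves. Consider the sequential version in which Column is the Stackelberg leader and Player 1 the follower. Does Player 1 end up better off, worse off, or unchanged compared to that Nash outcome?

Backward induction with Column moving first.
- c1: Player 1 compares 13, 11, 10, 9 and picks A; Column would get 1.
- c2: Player 1 compares 6, 5, 4, 2 and picks A; Column would get 5.
- c3: Player 1 compares 4, 17, 13, 16 and picks B; Column would get 6.
Among 1, 5, 6, the best is 6 at c3. Subgame-perfect outcome: (B, c3) with payoffs (17, 6).
Now find the simultaneous Nash equilibrium.
Player 1's best replies: c1→A; c2→A; c3→B.
Column's best replies: A→c2; B→c1; C→c2; D→c3.
Only (A, c2) has each player best-responding; Nash payoffs (6, 5).
Player 1 earns 17 sequentially versus 6 at the Nash outcome: better off.

better off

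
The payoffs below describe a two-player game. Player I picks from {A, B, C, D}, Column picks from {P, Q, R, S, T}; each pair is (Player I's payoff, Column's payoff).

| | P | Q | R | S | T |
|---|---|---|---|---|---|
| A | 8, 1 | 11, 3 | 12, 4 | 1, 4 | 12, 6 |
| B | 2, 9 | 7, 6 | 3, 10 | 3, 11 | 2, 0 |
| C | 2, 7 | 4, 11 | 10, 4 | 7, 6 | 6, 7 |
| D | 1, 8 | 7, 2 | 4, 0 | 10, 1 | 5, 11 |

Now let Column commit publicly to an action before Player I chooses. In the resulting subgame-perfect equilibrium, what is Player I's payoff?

Backward induction with Column moving first.
- P: Player I compares 8, 2, 2, 1 and picks A; Column would get 1.
- Q: Player I compares 11, 7, 4, 7 and picks A; Column would get 3.
- R: Player I compares 12, 3, 10, 4 and picks A; Column would get 4.
- S: Player I compares 1, 3, 7, 10 and picks D; Column would get 1.
- T: Player I compares 12, 2, 6, 5 and picks A; Column would get 6.
Maximizing over 1, 3, 4, 1, 6, Column chooses T. Subgame-perfect outcome: (A, T) with payoffs (12, 6).

12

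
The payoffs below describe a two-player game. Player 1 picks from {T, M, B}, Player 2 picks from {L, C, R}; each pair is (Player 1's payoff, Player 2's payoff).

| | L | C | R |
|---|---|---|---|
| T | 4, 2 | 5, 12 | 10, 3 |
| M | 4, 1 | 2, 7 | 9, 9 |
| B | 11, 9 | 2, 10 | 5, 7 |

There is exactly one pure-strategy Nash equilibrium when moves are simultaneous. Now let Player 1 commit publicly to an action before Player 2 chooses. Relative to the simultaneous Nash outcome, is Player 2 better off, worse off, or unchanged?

Solve by backward induction (Player 1 leads).
- T: BR = C, leader payoff 5.
- M: BR = R, leader payoff 9.
- B: BR = C, leader payoff 2.
Among 5, 9, 2, the best is 9 at M. Subgame-perfect outcome: (M, R) with payoffs (9, 9).
Under simultaneous play:
Player 1's best replies: L→B; C→T; R→T.
Player 2's best replies: T→C; M→R; B→C.
Only (T, C) has each player best-responding; Nash payoffs (5, 12).
Player 2 earns 9 sequentially versus 12 at the Nash outcome: worse off.

worse off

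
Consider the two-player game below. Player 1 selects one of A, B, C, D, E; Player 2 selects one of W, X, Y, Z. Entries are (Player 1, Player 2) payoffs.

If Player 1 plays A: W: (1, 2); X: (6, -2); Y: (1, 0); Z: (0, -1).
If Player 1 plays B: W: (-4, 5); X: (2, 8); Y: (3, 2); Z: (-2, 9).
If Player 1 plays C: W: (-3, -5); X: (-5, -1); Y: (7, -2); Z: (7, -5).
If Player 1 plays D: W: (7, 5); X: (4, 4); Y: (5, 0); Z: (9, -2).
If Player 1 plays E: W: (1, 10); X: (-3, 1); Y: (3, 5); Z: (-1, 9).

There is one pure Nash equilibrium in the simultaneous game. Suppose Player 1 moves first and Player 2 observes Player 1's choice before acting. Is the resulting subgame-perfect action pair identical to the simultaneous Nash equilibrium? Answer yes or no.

Solve by backward induction (Player 1 leads).
- A: Player 2 compares 2, -2, 0, -1 and picks W; Player 1 would get 1.
- B: Player 2 compares 5, 8, 2, 9 and picks Z; Player 1 would get -2.
- C: Player 2 compares -5, -1, -2, -5 and picks X; Player 1 would get -5.
- D: Player 2 compares 5, 4, 0, -2 and picks W; Player 1 would get 7.
- E: Player 2 compares 10, 1, 5, 9 and picks W; Player 1 would get 1.
Player 1's induced payoffs are 1, -2, -5, 7, 1, so Player 1 commits to D. Subgame-perfect outcome: (D, W) with payoffs (7, 5).
Under simultaneous play:
Player 1's best replies: W→D; X→A; Y→C; Z→D.
Player 2's best replies: A→W; B→Z; C→X; D→W; E→W.
Only (D, W) has each player best-responding; Nash payoffs (7, 5).
Sequential outcome (D, W) coincides with the Nash profile (D, W).

yes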